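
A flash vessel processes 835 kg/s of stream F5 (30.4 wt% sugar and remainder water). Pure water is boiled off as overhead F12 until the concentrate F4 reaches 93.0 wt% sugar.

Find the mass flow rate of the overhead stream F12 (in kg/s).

sugar is conserved: 835×0.304 = 253.84 kg/s all reports to the concentrate.
Concentrate = 253.84/(target fraction) = 272.95 kg/s.
Overhead = 835 − 272.95 = 562.05 kg/s.

562.1 kg/s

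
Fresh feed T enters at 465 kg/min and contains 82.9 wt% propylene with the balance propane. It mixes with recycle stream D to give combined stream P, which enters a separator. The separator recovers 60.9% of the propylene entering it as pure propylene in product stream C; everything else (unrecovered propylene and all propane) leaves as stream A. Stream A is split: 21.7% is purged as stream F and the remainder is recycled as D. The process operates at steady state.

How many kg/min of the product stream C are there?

338.3 kg/min

propylene in P: m_A = 465×0.829 + (1−0.217)·(1−0.609)·m_A, so m_A = 385.48/0.6938 = 555.58 kg/min.
Product C = 0.609×555.58 = 338.35 kg/min.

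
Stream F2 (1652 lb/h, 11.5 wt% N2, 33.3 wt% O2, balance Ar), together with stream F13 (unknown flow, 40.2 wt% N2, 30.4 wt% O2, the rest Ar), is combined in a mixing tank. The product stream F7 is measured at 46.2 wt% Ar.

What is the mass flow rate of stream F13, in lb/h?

Let F13 be the unknown flow. Total out = 1652 + F13.
Ar balance: 911.9 + 0.294·F13 = 0.462·(1652 + F13)
(0.294 − 0.462)·F13 = 0.462×1652 − 911.9 = -148.68
F13 = -148.68 / -0.168 = 885 lb/h

885 lb/h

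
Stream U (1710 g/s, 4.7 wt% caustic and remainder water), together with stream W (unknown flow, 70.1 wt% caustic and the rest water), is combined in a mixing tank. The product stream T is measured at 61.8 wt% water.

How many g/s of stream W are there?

1796 g/s

Let W be the unknown flow. Total out = 1710 + W.
water balance: 1629.6 + 0.299·W = 0.618·(1710 + W)
(0.299 − 0.618)·W = 0.618×1710 − 1629.6 = -572.85
W = -572.85 / -0.319 = 1795.8 g/s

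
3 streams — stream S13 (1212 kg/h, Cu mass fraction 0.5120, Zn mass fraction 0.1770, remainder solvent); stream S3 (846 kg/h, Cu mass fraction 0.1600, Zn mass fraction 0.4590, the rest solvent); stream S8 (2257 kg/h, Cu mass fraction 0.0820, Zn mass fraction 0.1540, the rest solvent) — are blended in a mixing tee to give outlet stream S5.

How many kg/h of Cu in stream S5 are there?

Cu out = Cu in = 1212×0.512 + 846×0.160 + 2257×0.082 = 940.98 kg/h.

941 kg/h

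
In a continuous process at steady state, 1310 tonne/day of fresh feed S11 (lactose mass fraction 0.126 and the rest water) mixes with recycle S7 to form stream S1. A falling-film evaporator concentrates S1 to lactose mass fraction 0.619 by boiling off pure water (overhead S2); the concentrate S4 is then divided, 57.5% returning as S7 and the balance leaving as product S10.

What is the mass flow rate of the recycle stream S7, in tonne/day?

360.8 tonne/day

Overall lactose balance (none leaves overhead): lactose in fresh feed = lactose in product, i.e. 1310×0.126 = (1−0.575)·S4·0.619.
S4 = 165.06/(0.619×0.425) = 627.43 tonne/day.
Recycle S7 = 0.575×627.43 = 360.77 tonne/day.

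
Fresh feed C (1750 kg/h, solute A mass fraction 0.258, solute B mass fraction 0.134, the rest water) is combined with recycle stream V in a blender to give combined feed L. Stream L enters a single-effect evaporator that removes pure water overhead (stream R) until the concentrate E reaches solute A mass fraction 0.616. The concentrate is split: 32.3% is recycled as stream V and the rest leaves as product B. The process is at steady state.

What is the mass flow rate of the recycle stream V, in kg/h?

349.7 kg/h

Overall solute A balance (none leaves overhead): solute A in fresh feed = solute A in product, i.e. 1750×0.258 = (1−0.323)·E·0.616.
E = 451.5/(0.616×0.677) = 1082.7 kg/h.
Recycle V = 0.323×1082.7 = 349.7 kg/h.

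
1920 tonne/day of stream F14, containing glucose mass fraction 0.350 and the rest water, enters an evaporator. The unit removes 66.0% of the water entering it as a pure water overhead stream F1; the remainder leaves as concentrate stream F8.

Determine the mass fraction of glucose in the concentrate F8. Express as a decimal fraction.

glucose is not removed: 1920×0.350 = 672 tonne/day of glucose enters F8.
water entering = 1920×0.650 = 1248 tonne/day; overhead removed = 0.660×1248 = 823.68 tonne/day.
Concentrate = 1920 − 823.68 = 1096.3 tonne/day.
Mass fraction = 672/1096.3 = 0.613.

0.613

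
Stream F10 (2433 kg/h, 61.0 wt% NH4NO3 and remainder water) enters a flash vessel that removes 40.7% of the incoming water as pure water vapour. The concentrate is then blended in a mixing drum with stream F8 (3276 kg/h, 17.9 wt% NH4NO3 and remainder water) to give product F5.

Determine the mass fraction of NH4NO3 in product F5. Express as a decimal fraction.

Vapour removed = 0.407×0.390×2433 = 386.19 kg/h; concentrate = 2046.8 kg/h.
NH4NO3 reaching the mixer = 1484.1 (from concentrate) + 3276×0.179 = 2070.5 kg/h.
Product flow = 2046.8 + 3276 = 5322.8 kg/h; NH4NO3 fraction = 0.389.

0.389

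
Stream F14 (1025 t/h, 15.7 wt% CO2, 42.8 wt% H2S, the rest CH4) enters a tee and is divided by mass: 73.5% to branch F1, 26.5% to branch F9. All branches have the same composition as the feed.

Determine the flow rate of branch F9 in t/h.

271.6 t/h

Branch F9 flow = 0.265×1025 = 271.62 t/h.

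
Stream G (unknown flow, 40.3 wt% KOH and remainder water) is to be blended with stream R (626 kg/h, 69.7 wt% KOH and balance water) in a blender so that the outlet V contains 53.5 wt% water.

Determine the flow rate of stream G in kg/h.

Let G be the unknown flow. Total out = 626 + G.
water balance: 189.68 + 0.597·G = 0.535·(626 + G)
(0.597 − 0.535)·G = 0.535×626 − 189.68 = 145.23
G = 145.23 / 0.062 = 2342.5 kg/h

2342 kg/h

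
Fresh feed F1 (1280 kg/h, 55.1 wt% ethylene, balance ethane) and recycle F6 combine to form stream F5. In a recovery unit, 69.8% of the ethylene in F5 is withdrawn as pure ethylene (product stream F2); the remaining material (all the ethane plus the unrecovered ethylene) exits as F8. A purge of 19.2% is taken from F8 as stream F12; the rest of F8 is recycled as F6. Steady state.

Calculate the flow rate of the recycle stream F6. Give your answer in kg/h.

2646 kg/h

ethane enters only via F1 and leaves only via the purge: 1280×0.449 = 0.192×(ethane in F8), and the recovery unit passes all ethane, so ethane in F5 = ethane in F8 = 2993.3 kg/h.
ethylene in F5: m_A = 1280×0.551 + (1−0.192)·(1−0.698)·m_A, so m_A = 705.28/0.7560 = 932.93 kg/h.
F8 = (1−0.698)×932.93 + 2993.3 = 3275.1 kg/h.
Recycle F6 = (1−0.192)×3275.1 = 2646.3 kg/h.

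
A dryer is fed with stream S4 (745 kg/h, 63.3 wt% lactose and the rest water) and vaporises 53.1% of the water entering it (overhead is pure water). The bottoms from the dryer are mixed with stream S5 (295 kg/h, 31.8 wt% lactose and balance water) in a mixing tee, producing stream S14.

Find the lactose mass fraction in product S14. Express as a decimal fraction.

0.6319

Vapour removed = 0.531×0.367×745 = 145.18 kg/h; concentrate = 599.82 kg/h.
lactose reaching the mixer = 471.58 (from concentrate) + 295×0.318 = 565.39 kg/h.
Product flow = 599.82 + 295 = 894.82 kg/h; lactose fraction = 0.6319.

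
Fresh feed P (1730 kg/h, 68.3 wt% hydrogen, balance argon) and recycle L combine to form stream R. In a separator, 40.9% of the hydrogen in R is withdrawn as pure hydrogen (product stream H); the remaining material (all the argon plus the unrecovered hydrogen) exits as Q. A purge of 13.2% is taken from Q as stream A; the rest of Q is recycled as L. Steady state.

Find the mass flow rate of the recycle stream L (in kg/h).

argon enters only via P and leaves only via the purge: 1730×0.317 = 0.132×(argon in Q), and the separator passes all argon, so argon in R = argon in Q = 4154.6 kg/h.
hydrogen in R: m_A = 1730×0.683 + (1−0.132)·(1−0.409)·m_A, so m_A = 1181.6/0.4870 = 2426.2 kg/h.
Q = (1−0.409)×2426.2 + 4154.6 = 5588.5 kg/h.
Recycle L = (1−0.132)×5588.5 = 4850.8 kg/h.

4851 kg/h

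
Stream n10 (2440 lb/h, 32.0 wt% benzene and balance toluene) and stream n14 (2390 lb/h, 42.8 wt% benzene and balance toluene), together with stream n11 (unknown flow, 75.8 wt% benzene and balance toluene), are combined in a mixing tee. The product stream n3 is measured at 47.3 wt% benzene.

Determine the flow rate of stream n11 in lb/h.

1687 lb/h

Let n11 be the unknown flow. Total out = 4830 + n11.
benzene balance: 1803.7 + 0.758·n11 = 0.473·(4830 + n11)
(0.758 − 0.473)·n11 = 0.473×4830 − 1803.7 = 480.87
n11 = 480.87 / 0.285 = 1687.3 lb/h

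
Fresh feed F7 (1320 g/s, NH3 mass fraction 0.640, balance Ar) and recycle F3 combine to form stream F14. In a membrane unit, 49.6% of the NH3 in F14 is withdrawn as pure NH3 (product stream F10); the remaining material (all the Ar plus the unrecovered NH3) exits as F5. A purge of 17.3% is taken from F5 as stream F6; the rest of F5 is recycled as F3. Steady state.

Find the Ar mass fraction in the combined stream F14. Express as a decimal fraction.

0.655

Ar enters only via F7 and leaves only via the purge: 1320×0.360 = 0.173×(Ar in F5), and the membrane unit passes all Ar, so Ar in F14 = Ar in F5 = 2746.8 g/s.
NH3 in F14: m_A = 1320×0.640 + (1−0.173)·(1−0.496)·m_A, so m_A = 844.8/0.5832 = 1448.6 g/s.
F14 = 1448.6 + 2746.8 = 4195.4 g/s.
Ar fraction in F14 = 2746.8/4195.4 = 0.655.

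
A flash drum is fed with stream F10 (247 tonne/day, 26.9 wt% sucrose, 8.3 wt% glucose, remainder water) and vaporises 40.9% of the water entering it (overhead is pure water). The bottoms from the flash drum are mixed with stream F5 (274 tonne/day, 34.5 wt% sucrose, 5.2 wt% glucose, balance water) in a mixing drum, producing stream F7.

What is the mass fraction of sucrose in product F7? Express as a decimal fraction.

Vapour removed = 0.409×0.648×247 = 65.463 tonne/day; concentrate = 181.54 tonne/day.
sucrose reaching the mixer = 66.443 (from concentrate) + 274×0.345 = 160.97 tonne/day.
Product flow = 181.54 + 274 = 455.54 tonne/day; sucrose fraction = 0.353.

0.353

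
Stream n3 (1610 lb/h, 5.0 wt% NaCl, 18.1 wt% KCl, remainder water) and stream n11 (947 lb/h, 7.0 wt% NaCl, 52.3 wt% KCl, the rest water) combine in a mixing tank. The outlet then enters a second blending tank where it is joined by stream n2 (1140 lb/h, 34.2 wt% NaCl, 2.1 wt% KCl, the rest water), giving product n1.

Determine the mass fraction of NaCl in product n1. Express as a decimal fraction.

Overall, product flow = 3697 lb/h.
NaCl in = 1610×0.050 + 947×0.070 + 1140×0.342 = 536.67 lb/h.
NaCl fraction in n1 = 0.1452.

0.1452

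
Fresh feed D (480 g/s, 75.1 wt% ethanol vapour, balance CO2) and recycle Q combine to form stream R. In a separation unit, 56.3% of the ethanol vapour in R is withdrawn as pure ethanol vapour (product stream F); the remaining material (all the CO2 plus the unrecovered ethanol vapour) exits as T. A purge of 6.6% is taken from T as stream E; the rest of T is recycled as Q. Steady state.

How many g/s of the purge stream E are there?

137.1 g/s

CO2 enters only via D and leaves only via the purge: 480×0.249 = 0.066×(CO2 in T), and the separation unit passes all CO2, so CO2 in R = CO2 in T = 1810.9 g/s.
ethanol vapour in R: m_A = 480×0.751 + (1−0.066)·(1−0.563)·m_A, so m_A = 360.48/0.5918 = 609.08 g/s.
T = (1−0.563)×609.08 + 1810.9 = 2077.1 g/s.
Purge E = 0.066×2077.1 = 137.09 g/s.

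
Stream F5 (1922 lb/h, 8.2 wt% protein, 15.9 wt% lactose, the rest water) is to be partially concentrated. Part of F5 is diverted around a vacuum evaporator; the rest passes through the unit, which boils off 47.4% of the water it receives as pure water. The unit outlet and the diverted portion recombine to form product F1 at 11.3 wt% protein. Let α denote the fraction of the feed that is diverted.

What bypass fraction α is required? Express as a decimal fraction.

All 1922×0.082 = 157.6 lb/h of protein reaches F1, so F1 = 157.6/0.113 = 1394.7 lb/h and vapour = 527.27 lb/h.
The evaporator receives (1−α)·1922 of feed at 0.759 water and removes 0.474 of that water:
0.474×0.759×(1−α)×1922 = 527.27
(1−α) = 527.27/691.47 = 0.7625;  α = 0.2375.

0.237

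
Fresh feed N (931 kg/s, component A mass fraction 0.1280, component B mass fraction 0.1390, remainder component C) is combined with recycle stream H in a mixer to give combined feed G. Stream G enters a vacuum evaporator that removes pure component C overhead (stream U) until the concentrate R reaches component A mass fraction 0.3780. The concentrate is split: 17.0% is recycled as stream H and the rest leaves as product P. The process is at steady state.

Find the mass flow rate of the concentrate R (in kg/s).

379.8 kg/s

Overall component A balance (none leaves overhead): component A in fresh feed = component A in product, i.e. 931×0.128 = (1−0.170)·R·0.378.
R = 119.17/(0.378×0.830) = 379.83 kg/s.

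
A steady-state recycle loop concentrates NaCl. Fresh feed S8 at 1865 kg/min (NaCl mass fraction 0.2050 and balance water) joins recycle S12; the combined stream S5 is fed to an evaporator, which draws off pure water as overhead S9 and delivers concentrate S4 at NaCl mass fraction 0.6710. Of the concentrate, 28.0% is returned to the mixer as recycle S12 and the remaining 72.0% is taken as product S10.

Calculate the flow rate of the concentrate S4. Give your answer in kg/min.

791.4 kg/min

Overall NaCl balance (none leaves overhead): NaCl in fresh feed = NaCl in product, i.e. 1865×0.205 = (1−0.280)·S4·0.671.
S4 = 382.32/(0.671×0.720) = 791.37 kg/min.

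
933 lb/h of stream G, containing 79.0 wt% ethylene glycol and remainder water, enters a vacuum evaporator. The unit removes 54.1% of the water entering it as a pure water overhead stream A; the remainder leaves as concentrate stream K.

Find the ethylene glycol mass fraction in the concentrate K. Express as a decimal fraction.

ethylene glycol is not removed: 933×0.790 = 737.07 lb/h of ethylene glycol enters K.
water entering = 933×0.210 = 195.93 lb/h; overhead removed = 0.541×195.93 = 106 lb/h.
Concentrate = 933 − 106 = 827 lb/h.
Mass fraction = 737.07/827 = 0.891.

0.891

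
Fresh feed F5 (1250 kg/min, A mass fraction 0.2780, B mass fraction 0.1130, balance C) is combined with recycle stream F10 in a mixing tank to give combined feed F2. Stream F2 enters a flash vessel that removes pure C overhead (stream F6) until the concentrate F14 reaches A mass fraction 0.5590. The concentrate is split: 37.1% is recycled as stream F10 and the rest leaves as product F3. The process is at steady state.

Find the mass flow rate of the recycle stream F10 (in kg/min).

Overall A balance (none leaves overhead): A in fresh feed = A in product, i.e. 1250×0.278 = (1−0.371)·F14·0.559.
F14 = 347.5/(0.559×0.629) = 988.31 kg/min.
Recycle F10 = 0.371×988.31 = 366.66 kg/min.

366.7 kg/min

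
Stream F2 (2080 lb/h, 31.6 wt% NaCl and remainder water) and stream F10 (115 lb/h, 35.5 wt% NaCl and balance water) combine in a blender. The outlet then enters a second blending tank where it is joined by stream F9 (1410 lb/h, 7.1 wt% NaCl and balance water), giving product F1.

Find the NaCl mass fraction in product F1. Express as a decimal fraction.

Overall, product flow = 3605 lb/h.
NaCl in = 2080×0.316 + 115×0.355 + 1410×0.071 = 798.21 lb/h.
NaCl fraction in F1 = 0.221.

0.221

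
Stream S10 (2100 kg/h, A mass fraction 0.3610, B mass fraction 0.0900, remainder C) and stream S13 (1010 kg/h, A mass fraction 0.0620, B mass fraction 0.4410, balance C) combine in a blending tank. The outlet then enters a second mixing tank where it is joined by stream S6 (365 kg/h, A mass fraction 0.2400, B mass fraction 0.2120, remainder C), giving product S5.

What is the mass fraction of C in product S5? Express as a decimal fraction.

0.5338

Overall, product flow = 3475 kg/h.
C in = 2100×0.549 + 1010×0.497 + 365×0.548 = 1854.9 kg/h.
C fraction in S5 = 0.5338.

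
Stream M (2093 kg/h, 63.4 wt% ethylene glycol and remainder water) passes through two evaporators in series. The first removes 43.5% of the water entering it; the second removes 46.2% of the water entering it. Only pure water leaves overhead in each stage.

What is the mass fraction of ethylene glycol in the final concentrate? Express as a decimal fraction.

water in feed = 2093×0.366 = 766.04 kg/h.
After stage 1: water left = (1−0.435)×766.04 = 432.81; stream total = 1759.8 kg/h.
After stage 2: water left = (1−0.462)×432.81 = 232.85; final concentrate = 1559.8 kg/h.
ethylene glycol fraction = 1327/1559.8 = 0.851.

0.851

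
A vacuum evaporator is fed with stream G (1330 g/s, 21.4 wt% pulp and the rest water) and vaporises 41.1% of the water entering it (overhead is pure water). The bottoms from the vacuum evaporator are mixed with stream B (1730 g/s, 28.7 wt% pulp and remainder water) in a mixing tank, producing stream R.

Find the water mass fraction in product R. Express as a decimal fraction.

0.703

Vapour removed = 0.411×0.786×1330 = 429.65 g/s; concentrate = 900.35 g/s.
water reaching the mixer = 615.73 (from concentrate) + 1730×0.713 = 1849.2 g/s.
Product flow = 900.35 + 1730 = 2630.3 g/s; water fraction = 0.703.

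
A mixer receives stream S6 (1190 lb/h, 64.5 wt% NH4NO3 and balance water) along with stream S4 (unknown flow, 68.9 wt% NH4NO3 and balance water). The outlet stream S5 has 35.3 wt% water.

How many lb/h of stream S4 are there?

56.67 lb/h

Let S4 be the unknown flow. Total out = 1190 + S4.
water balance: 422.45 + 0.311·S4 = 0.353·(1190 + S4)
(0.311 − 0.353)·S4 = 0.353×1190 − 422.45 = -2.38
S4 = -2.38 / -0.042 = 56.667 lb/h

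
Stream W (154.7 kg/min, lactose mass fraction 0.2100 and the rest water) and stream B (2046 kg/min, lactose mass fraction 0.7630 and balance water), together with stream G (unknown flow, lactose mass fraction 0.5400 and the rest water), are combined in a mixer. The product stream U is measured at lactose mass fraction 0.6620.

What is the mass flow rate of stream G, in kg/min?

1121 kg/min

Let G be the unknown flow. Total out = 2200.7 + G.
lactose balance: 1593.6 + 0.540·G = 0.662·(2200.7 + G)
(0.540 − 0.662)·G = 0.662×2200.7 − 1593.6 = -136.72
G = -136.72 / -0.122 = 1120.7 kg/min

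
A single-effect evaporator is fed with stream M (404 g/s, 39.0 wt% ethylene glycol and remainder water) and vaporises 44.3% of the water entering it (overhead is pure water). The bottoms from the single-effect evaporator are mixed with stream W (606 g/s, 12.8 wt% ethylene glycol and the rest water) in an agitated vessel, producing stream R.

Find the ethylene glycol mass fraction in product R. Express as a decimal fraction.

0.261

Vapour removed = 0.443×0.610×404 = 109.17 g/s; concentrate = 294.83 g/s.
ethylene glycol reaching the mixer = 157.56 (from concentrate) + 606×0.128 = 235.13 g/s.
Product flow = 294.83 + 606 = 900.83 g/s; ethylene glycol fraction = 0.261.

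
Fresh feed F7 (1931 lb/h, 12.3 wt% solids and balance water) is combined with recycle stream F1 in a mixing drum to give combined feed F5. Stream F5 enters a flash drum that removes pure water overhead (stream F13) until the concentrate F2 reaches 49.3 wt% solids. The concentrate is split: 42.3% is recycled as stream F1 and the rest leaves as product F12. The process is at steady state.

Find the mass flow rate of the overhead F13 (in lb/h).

1449 lb/h

Overall solids balance (none leaves overhead): solids in fresh feed = solids in product, i.e. 1931×0.123 = (1−0.423)·F2·0.493.
F2 = 237.51/(0.493×0.577) = 834.96 lb/h.
Recycle F1 = 0.423×834.96 = 353.19 lb/h.
Combined feed F5 = 1931 + 353.19 = 2284.2 lb/h.
Overhead F13 = F5 − F2 = 2284.2 − 834.96 = 1449.2 lb/h.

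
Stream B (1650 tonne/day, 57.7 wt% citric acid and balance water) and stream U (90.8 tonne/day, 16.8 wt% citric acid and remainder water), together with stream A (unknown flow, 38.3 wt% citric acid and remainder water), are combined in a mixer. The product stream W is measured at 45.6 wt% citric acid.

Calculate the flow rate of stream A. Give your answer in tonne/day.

Let A be the unknown flow. Total out = 1740.8 + A.
citric acid balance: 967.3 + 0.383·A = 0.456·(1740.8 + A)
(0.383 − 0.456)·A = 0.456×1740.8 − 967.3 = -173.5
A = -173.5 / -0.073 = 2376.7 tonne/day

2377 tonne/day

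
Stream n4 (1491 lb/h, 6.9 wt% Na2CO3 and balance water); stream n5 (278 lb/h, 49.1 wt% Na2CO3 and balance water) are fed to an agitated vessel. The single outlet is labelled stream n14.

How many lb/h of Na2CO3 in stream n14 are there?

239.4 lb/h

Na2CO3 out = Na2CO3 in = 1491×0.069 + 278×0.491 = 239.38 lb/h.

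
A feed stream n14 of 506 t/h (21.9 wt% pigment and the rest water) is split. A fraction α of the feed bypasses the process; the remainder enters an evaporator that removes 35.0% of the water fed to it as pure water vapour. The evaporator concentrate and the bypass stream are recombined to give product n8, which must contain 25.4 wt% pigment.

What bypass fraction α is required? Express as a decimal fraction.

0.496

All 506×0.219 = 110.81 t/h of pigment reaches n8, so n8 = 110.81/0.254 = 436.28 t/h and vapour = 69.724 t/h.
The evaporator receives (1−α)·506 of feed at 0.781 water and removes 0.350 of that water:
0.350×0.781×(1−α)×506 = 69.724
(1−α) = 69.724/138.32 = 0.5041;  α = 0.4959.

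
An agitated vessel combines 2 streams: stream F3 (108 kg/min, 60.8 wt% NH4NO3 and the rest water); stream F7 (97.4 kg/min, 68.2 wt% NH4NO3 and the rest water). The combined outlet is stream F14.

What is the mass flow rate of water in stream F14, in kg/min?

water out = water in = 108×0.392 + 97.4×0.318 = 73.309 kg/min.

73.31 kg/min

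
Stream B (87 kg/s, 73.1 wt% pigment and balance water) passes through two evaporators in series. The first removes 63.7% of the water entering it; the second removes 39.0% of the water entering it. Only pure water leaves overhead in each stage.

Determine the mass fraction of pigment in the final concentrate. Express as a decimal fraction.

water in feed = 87×0.269 = 23.403 kg/s.
After stage 1: water left = (1−0.637)×23.403 = 8.4953; stream total = 72.092 kg/s.
After stage 2: water left = (1−0.390)×8.4953 = 5.1821; final concentrate = 68.779 kg/s.
pigment fraction = 63.597/68.779 = 0.925.

0.925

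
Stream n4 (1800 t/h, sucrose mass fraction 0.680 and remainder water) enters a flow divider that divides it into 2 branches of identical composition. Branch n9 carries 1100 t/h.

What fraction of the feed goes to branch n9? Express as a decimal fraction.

0.611

Fraction to n9 = 1100/1800 = 0.6111.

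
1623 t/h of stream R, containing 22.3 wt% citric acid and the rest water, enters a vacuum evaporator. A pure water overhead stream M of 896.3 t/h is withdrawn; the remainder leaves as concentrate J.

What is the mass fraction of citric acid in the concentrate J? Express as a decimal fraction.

citric acid is not removed: 1623×0.223 = 361.93 t/h of citric acid enters J.
Concentrate = 1623 − 896.3 = 726.7 t/h.
Mass fraction = 361.93/726.7 = 0.498.

0.498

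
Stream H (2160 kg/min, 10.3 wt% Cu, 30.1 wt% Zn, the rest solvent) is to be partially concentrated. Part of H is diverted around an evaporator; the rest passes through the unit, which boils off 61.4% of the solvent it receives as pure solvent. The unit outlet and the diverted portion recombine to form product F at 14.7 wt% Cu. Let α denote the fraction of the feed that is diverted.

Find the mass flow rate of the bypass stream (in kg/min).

All 2160×0.103 = 222.48 kg/min of Cu reaches F, so F = 222.48/0.147 = 1513.5 kg/min and vapour = 646.53 kg/min.
The evaporator receives (1−α)·2160 of feed at 0.596 solvent and removes 0.614 of that solvent:
0.614×0.596×(1−α)×2160 = 646.53
(1−α) = 646.53/790.44 = 0.8179;  α = 0.1821.
Bypass flow = 0.1821×2160 = 393.25 kg/min.

393.3 kg/min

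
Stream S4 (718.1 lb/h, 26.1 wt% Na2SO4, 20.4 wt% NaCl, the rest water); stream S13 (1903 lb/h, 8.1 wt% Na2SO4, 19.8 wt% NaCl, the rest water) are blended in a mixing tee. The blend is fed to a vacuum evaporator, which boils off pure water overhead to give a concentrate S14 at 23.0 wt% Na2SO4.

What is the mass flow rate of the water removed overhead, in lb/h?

1136 lb/h

Na2SO4 entering = 718.1×0.261 + 1903×0.081 = 341.57 lb/h.
All Na2SO4 reports to S14, so S14 = 341.57/0.230 = 1485.1 lb/h.
Total feed = 2621.1 lb/h; overhead = 2621.1 − 1485.1 = 1136 lb/h.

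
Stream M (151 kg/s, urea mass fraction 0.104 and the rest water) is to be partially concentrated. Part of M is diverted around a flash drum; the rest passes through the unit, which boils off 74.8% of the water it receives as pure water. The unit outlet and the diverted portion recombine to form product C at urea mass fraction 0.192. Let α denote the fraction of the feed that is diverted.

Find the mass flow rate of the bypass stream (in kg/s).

47.74 kg/s

All 151×0.104 = 15.704 kg/s of urea reaches C, so C = 15.704/0.192 = 81.792 kg/s and vapour = 69.208 kg/s.
The evaporator receives (1−α)·151 of feed at 0.896 water and removes 0.748 of that water:
0.748×0.896×(1−α)×151 = 69.208
(1−α) = 69.208/101.2 = 0.6839;  α = 0.3161.
Bypass flow = 0.3161×151 = 47.736 kg/s.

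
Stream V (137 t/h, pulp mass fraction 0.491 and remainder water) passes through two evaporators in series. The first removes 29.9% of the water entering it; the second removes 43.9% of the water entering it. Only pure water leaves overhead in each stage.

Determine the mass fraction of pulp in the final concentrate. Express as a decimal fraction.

0.710

water in feed = 137×0.509 = 69.733 t/h.
After stage 1: water left = (1−0.299)×69.733 = 48.883; stream total = 116.15 t/h.
After stage 2: water left = (1−0.439)×48.883 = 27.423; final concentrate = 94.69 t/h.
pulp fraction = 67.267/94.69 = 0.710.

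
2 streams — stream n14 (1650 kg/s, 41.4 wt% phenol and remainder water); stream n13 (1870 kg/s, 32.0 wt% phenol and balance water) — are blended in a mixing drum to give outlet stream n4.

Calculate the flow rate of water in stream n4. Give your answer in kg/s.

2238 kg/s

water out = water in = 1650×0.586 + 1870×0.680 = 2238.5 kg/s.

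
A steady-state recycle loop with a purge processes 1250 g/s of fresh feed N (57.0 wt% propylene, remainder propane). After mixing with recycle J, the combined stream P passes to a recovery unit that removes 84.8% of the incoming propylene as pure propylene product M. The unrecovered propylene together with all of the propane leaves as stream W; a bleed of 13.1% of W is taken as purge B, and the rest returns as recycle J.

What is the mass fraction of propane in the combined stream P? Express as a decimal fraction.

propane enters only via N and leaves only via the purge: 1250×0.430 = 0.131×(propane in W), and the recovery unit passes all propane, so propane in P = propane in W = 4103.1 g/s.
propylene in P: m_A = 1250×0.570 + (1−0.131)·(1−0.848)·m_A, so m_A = 712.5/0.8679 = 820.94 g/s.
P = 820.94 + 4103.1 = 4924 g/s.
propane fraction in P = 4103.1/4924 = 0.833.

0.833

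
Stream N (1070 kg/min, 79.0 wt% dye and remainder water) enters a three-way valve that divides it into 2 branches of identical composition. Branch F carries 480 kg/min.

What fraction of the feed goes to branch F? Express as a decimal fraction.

0.449

Fraction to F = 480/1070 = 0.4486.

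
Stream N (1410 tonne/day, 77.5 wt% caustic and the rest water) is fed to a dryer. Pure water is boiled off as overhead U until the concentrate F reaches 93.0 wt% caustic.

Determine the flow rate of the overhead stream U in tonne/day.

235 tonne/day

caustic is conserved: 1410×0.775 = 1092.8 tonne/day all reports to the concentrate.
Concentrate = 1092.8/(target fraction) = 1175 tonne/day.
Overhead = 1410 − 1175 = 235 tonne/day.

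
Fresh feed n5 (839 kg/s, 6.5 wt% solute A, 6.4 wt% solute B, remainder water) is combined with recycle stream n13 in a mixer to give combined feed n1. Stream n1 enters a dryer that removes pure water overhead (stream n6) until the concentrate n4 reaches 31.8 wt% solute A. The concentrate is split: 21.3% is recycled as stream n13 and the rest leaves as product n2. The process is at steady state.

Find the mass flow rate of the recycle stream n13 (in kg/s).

Overall solute A balance (none leaves overhead): solute A in fresh feed = solute A in product, i.e. 839×0.065 = (1−0.213)·n4·0.318.
n4 = 54.535/(0.318×0.787) = 217.91 kg/s.
Recycle n13 = 0.213×217.91 = 46.414 kg/s.

46.41 kg/s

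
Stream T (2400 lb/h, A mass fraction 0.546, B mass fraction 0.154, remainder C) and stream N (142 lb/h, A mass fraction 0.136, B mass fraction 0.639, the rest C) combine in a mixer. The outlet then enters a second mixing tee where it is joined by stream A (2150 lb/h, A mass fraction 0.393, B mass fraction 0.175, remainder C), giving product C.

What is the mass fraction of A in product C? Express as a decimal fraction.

0.463

Overall, product flow = 4692 lb/h.
A in = 2400×0.546 + 142×0.136 + 2150×0.393 = 2174.7 lb/h.
A fraction in C = 0.463.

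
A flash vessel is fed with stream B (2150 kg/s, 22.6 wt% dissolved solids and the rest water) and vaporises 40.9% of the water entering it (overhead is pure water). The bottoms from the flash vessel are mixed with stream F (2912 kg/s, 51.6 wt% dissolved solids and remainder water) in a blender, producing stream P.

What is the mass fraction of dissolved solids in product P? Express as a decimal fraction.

Vapour removed = 0.409×0.774×2150 = 680.62 kg/s; concentrate = 1469.4 kg/s.
dissolved solids reaching the mixer = 485.9 (from concentrate) + 2912×0.516 = 1988.5 kg/s.
Product flow = 1469.4 + 2912 = 4381.4 kg/s; dissolved solids fraction = 0.454.

0.454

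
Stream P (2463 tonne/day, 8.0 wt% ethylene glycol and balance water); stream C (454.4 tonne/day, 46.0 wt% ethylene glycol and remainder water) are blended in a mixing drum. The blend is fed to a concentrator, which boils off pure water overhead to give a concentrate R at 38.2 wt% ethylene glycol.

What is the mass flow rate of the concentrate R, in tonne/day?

ethylene glycol entering = 2463×0.080 + 454.4×0.460 = 406.06 tonne/day.
All ethylene glycol reports to R, so R = 406.06/0.382 = 1063 tonne/day.

1063 tonne/day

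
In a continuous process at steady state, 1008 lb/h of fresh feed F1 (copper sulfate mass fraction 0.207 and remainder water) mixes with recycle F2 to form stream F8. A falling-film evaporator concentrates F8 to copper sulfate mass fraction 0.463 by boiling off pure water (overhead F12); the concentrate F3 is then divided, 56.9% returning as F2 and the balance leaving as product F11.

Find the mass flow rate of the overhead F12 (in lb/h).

557.3 lb/h

Overall copper sulfate balance (none leaves overhead): copper sulfate in fresh feed = copper sulfate in product, i.e. 1008×0.207 = (1−0.569)·F3·0.463.
F3 = 208.66/(0.463×0.431) = 1045.6 lb/h.
Recycle F2 = 0.569×1045.6 = 594.96 lb/h.
Combined feed F8 = 1008 + 594.96 = 1603 lb/h.
Overhead F12 = F8 − F3 = 1603 − 1045.6 = 557.34 lb/h.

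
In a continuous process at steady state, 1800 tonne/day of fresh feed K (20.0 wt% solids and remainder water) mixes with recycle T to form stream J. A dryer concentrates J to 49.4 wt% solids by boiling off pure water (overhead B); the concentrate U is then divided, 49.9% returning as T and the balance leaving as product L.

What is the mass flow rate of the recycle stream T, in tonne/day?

Overall solids balance (none leaves overhead): solids in fresh feed = solids in product, i.e. 1800×0.200 = (1−0.499)·U·0.494.
U = 360/(0.494×0.501) = 1454.6 tonne/day.
Recycle T = 0.499×1454.6 = 725.84 tonne/day.

725.8 tonne/day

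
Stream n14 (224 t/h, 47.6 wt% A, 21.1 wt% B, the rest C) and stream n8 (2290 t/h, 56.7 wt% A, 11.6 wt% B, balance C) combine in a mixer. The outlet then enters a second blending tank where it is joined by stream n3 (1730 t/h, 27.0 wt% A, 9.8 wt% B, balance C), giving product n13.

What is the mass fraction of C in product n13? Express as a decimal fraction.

Overall, product flow = 4244 t/h.
C in = 224×0.313 + 2290×0.317 + 1730×0.632 = 1889.4 t/h.
C fraction in n13 = 0.4452.

0.4452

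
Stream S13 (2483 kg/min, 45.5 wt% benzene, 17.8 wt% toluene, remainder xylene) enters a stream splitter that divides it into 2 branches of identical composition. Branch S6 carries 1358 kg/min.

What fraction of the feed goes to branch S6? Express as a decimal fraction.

Fraction to S6 = 1358/2483 = 0.5469.

0.547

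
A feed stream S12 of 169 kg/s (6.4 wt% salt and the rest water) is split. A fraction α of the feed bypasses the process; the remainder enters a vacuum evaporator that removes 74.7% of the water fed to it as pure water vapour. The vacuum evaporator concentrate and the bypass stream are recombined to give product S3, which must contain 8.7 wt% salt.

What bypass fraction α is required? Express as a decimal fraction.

All 169×0.064 = 10.816 kg/s of salt reaches S3, so S3 = 10.816/0.087 = 124.32 kg/s and vapour = 44.678 kg/s.
The evaporator receives (1−α)·169 of feed at 0.936 water and removes 0.747 of that water:
0.747×0.936×(1−α)×169 = 44.678
(1−α) = 44.678/118.16 = 0.3781;  α = 0.6219.

0.622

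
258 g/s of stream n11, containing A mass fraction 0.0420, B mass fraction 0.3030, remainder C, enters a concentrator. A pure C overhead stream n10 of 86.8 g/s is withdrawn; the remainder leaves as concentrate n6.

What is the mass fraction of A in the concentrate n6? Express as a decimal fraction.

0.0633

A is not removed: 258×0.042 = 10.836 g/s of A enters n6.
Concentrate = 258 − 86.8 = 171.2 g/s.
Mass fraction = 10.836/171.2 = 0.0633.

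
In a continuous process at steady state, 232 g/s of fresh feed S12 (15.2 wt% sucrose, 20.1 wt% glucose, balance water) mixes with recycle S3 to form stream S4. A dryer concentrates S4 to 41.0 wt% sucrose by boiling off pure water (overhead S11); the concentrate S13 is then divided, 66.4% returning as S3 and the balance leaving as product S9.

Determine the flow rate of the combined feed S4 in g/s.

Overall sucrose balance (none leaves overhead): sucrose in fresh feed = sucrose in product, i.e. 232×0.152 = (1−0.664)·S13·0.410.
S13 = 35.264/(0.410×0.336) = 255.98 g/s.
Recycle S3 = 0.664×255.98 = 169.97 g/s.
Combined feed S4 = 232 + 169.97 = 401.97 g/s.

402 g/s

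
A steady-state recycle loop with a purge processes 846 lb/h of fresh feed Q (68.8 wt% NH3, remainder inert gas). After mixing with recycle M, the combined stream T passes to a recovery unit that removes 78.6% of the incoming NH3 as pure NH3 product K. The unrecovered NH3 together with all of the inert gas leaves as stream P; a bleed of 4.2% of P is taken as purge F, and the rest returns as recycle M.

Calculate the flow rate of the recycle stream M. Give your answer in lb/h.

6171 lb/h

inert gas enters only via Q and leaves only via the purge: 846×0.312 = 0.042×(inert gas in P), and the recovery unit passes all inert gas, so inert gas in T = inert gas in P = 6284.6 lb/h.
NH3 in T: m_A = 846×0.688 + (1−0.042)·(1−0.786)·m_A, so m_A = 582.05/0.7950 = 732.15 lb/h.
P = (1−0.786)×732.15 + 6284.6 = 6441.3 lb/h.
Recycle M = (1−0.042)×6441.3 = 6170.7 lb/h.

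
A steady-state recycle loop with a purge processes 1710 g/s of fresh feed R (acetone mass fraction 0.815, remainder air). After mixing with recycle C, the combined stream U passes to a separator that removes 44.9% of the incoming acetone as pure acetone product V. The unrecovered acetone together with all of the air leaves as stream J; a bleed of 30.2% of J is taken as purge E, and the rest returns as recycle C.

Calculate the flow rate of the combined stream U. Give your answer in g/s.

air enters only via R and leaves only via the purge: 1710×0.185 = 0.302×(air in J), and the separator passes all air, so air in U = air in J = 1047.5 g/s.
acetone in U: m_A = 1710×0.815 + (1−0.302)·(1−0.449)·m_A, so m_A = 1393.6/0.6154 = 2264.6 g/s.
U = 2264.6 + 1047.5 = 3312.1 g/s.

3312 g/s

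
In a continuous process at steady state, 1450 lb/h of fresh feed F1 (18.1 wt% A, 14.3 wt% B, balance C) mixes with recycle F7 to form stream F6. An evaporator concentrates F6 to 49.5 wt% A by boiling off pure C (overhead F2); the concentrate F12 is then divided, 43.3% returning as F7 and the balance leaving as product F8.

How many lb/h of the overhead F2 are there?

919.8 lb/h

Overall A balance (none leaves overhead): A in fresh feed = A in product, i.e. 1450×0.181 = (1−0.433)·F12·0.495.
F12 = 262.45/(0.495×0.567) = 935.1 lb/h.
Recycle F7 = 0.433×935.1 = 404.9 lb/h.
Combined feed F6 = 1450 + 404.9 = 1854.9 lb/h.
Overhead F2 = F6 − F12 = 1854.9 − 935.1 = 919.8 lb/h.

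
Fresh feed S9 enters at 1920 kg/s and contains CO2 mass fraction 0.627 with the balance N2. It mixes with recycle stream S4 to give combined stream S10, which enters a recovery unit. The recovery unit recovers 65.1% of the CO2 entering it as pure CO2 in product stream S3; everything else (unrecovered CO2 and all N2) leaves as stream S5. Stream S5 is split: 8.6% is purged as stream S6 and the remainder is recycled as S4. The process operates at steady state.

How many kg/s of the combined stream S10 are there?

N2 enters only via S9 and leaves only via the purge: 1920×0.373 = 0.086×(N2 in S5), and the recovery unit passes all N2, so N2 in S10 = N2 in S5 = 8327.4 kg/s.
CO2 in S10: m_A = 1920×0.627 + (1−0.086)·(1−0.651)·m_A, so m_A = 1203.8/0.6810 = 1767.7 kg/s.
S10 = 1767.7 + 8327.4 = 10095 kg/s.

10100 kg/s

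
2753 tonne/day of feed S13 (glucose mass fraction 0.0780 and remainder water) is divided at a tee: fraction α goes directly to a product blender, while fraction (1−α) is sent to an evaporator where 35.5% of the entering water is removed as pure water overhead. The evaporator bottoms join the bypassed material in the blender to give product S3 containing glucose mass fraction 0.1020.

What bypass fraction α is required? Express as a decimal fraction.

All 2753×0.078 = 214.73 tonne/day of glucose reaches S3, so S3 = 214.73/0.102 = 2105.2 tonne/day and vapour = 647.76 tonne/day.
The evaporator receives (1−α)·2753 of feed at 0.922 water and removes 0.355 of that water:
0.355×0.922×(1−α)×2753 = 647.76
(1−α) = 647.76/901.08 = 0.7189;  α = 0.2811.

0.281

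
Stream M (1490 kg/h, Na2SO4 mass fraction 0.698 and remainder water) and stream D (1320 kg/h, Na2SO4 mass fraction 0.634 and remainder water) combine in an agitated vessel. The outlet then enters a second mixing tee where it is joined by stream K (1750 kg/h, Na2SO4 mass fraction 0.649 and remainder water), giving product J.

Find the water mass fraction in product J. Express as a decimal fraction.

0.339

Overall, product flow = 4560 kg/h.
water in = 1490×0.302 + 1320×0.366 + 1750×0.351 = 1547.3 kg/h.
water fraction in J = 0.339.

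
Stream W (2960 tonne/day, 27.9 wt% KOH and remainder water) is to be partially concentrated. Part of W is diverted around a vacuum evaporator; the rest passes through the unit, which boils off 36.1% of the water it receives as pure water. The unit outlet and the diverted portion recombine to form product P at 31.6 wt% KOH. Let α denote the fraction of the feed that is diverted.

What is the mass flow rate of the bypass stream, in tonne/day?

All 2960×0.279 = 825.84 tonne/day of KOH reaches P, so P = 825.84/0.316 = 2613.4 tonne/day and vapour = 346.58 tonne/day.
The evaporator receives (1−α)·2960 of feed at 0.721 water and removes 0.361 of that water:
0.361×0.721×(1−α)×2960 = 346.58
(1−α) = 346.58/770.43 = 0.4499;  α = 0.5501.
Bypass flow = 0.5501×2960 = 1628.4 tonne/day.

1628 tonne/day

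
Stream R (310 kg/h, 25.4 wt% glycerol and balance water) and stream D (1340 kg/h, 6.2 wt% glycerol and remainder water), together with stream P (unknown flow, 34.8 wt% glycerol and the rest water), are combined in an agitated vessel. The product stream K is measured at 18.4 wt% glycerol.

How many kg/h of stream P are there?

864.5 kg/h

Let P be the unknown flow. Total out = 1650 + P.
glycerol balance: 161.82 + 0.348·P = 0.184·(1650 + P)
(0.348 − 0.184)·P = 0.184×1650 − 161.82 = 141.78
P = 141.78 / 0.164 = 864.51 kg/h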